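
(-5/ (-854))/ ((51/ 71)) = 355/ 43554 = 0.01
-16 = -16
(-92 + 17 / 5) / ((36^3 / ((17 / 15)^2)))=-128027 / 52488000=-0.00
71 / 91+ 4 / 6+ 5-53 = -12709 / 273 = -46.55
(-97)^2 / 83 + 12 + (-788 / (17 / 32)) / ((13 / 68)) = -8236447 / 1079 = -7633.41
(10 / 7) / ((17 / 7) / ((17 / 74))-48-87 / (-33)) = -0.04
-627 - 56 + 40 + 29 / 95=-61056 / 95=-642.69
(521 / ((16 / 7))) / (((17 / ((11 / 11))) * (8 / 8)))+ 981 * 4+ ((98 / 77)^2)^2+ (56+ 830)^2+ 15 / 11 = 3141826415199 / 3982352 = 788937.40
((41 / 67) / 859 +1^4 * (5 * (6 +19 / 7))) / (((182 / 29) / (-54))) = -1057288032 / 2820097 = -374.91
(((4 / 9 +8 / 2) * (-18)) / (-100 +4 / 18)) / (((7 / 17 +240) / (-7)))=-42840 / 1835063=-0.02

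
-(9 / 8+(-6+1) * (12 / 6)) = 71 / 8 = 8.88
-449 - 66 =-515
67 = 67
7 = 7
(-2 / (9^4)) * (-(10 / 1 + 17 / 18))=0.00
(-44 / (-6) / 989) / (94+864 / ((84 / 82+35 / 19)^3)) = 122478216707 / 2158596359499729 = 0.00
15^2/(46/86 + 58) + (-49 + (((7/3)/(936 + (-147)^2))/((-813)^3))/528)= -45.16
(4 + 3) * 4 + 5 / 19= 537 / 19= 28.26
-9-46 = -55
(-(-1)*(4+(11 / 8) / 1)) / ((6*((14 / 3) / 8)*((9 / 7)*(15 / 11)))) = 473 / 540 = 0.88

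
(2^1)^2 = 4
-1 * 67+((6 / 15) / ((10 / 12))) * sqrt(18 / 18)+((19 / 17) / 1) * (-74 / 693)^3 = -9409136280347 / 141445336725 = -66.52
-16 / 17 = -0.94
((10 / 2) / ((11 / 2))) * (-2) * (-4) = 7.27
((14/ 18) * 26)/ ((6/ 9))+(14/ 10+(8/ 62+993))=476561/ 465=1024.86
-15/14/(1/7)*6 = -45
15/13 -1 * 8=-89/13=-6.85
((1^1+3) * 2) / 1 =8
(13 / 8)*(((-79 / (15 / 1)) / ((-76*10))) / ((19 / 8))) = 1027 / 216600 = 0.00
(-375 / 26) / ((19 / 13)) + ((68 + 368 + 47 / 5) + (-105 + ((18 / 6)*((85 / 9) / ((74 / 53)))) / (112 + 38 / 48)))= 6293509159 / 19030210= 330.71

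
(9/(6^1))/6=1/4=0.25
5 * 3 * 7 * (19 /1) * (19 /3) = 12635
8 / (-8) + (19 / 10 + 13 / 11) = 229 / 110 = 2.08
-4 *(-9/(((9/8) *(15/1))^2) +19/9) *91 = -1532804/2025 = -756.94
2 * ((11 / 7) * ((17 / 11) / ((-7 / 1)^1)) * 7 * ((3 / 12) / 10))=-17 / 140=-0.12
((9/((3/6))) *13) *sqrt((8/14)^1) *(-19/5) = -8892 *sqrt(7)/35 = -672.17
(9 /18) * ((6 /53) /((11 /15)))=45 /583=0.08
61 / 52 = 1.17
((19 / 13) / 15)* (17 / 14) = 323 / 2730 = 0.12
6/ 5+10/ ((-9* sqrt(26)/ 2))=6/ 5 -10* sqrt(26)/ 117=0.76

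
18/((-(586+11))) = -6/199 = -0.03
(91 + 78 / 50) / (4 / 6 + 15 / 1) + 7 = 15167 / 1175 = 12.91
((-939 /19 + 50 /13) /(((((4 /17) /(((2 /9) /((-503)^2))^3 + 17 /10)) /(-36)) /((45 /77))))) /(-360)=-38411029511627176758108913 /1996046225260631778714480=-19.24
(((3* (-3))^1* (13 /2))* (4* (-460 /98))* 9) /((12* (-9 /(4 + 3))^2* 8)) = 1495 /24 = 62.29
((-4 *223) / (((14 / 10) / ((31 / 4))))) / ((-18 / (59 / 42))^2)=-120320765 / 4000752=-30.07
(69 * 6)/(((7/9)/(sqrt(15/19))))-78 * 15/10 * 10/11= -1170/11 + 3726 * sqrt(285)/133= 366.58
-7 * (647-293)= -2478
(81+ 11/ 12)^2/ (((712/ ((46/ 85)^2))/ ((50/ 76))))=511166881/ 281490624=1.82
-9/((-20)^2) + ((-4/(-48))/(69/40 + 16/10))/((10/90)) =0.20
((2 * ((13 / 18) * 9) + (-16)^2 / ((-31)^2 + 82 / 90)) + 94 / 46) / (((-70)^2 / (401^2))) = 26640384073 / 53025350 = 502.41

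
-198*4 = -792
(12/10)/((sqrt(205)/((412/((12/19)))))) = 54.67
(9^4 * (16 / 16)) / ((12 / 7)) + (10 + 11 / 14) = 3838.04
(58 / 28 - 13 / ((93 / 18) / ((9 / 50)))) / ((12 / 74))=649757 / 65100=9.98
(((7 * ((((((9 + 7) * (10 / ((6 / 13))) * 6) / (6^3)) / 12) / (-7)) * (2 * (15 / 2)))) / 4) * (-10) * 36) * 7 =7583.33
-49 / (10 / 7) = -343 / 10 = -34.30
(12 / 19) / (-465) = -4 / 2945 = -0.00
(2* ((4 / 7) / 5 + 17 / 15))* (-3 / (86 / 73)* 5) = -31.77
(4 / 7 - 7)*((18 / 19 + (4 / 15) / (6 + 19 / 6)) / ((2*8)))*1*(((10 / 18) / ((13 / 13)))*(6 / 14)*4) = -7653 / 20482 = -0.37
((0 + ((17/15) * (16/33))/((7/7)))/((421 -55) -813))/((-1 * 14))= 0.00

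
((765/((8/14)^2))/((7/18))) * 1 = 48195/8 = 6024.38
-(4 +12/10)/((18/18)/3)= -78/5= -15.60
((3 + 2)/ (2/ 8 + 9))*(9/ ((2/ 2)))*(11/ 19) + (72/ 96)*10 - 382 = -522587/ 1406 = -371.68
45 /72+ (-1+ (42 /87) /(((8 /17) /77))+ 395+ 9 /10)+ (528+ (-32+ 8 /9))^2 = 23243174999 /93960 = 247373.08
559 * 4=2236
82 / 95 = 0.86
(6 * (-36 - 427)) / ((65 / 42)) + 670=-73126 / 65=-1125.02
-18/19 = -0.95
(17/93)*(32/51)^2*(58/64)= 928/14229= 0.07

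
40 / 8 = 5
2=2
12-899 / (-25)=47.96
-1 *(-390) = 390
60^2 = 3600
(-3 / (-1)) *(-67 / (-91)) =201 / 91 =2.21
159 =159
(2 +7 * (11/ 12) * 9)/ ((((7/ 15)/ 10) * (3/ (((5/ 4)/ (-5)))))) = -5975/ 56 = -106.70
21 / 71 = 0.30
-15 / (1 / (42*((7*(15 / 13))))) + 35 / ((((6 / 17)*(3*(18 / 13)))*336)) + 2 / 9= -1028705507 / 202176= -5088.17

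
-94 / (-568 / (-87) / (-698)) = 1427061 / 142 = 10049.73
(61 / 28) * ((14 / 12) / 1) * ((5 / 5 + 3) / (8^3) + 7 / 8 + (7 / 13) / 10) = 475373 / 199680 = 2.38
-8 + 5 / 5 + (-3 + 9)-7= -8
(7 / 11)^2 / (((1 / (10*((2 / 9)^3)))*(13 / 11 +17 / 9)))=245 / 16929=0.01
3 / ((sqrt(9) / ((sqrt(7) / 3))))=sqrt(7) / 3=0.88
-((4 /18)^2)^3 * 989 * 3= -63296 /177147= -0.36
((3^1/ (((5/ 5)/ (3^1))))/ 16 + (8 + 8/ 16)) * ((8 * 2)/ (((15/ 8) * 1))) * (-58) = -13456/ 3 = -4485.33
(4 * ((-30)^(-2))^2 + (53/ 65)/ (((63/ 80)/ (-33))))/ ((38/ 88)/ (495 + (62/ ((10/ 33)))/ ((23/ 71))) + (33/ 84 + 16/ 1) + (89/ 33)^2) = -23008301554678/ 15936753369375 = -1.44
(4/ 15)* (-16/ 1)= -64/ 15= -4.27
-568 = -568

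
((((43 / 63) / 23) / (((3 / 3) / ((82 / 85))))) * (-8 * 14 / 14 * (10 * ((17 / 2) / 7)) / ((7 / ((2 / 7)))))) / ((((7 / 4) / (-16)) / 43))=155256832 / 3479049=44.63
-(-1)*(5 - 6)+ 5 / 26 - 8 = -229 / 26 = -8.81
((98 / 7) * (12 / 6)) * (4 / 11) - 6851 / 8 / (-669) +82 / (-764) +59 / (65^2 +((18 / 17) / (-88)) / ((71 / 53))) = 11.37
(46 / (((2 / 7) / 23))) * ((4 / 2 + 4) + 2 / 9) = 207368 / 9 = 23040.89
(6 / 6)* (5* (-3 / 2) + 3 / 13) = -7.27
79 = 79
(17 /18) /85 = 1 /90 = 0.01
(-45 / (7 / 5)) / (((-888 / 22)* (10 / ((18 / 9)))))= 165 / 1036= 0.16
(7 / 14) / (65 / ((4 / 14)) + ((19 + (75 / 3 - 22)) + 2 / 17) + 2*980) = 17 / 75127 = 0.00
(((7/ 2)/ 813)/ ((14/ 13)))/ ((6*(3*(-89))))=-13/ 5209704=-0.00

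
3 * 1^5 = 3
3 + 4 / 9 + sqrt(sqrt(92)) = sqrt(2)*23^(1 / 4) + 31 / 9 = 6.54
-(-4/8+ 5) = -9/2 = -4.50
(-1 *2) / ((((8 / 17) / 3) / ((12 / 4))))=-153 / 4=-38.25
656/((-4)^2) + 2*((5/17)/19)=13253/323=41.03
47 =47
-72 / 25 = -2.88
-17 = -17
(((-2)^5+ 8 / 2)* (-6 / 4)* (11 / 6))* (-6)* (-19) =8778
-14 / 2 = -7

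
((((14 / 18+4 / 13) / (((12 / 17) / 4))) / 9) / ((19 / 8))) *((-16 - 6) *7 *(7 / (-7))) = 2659888 / 60021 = 44.32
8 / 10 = 4 / 5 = 0.80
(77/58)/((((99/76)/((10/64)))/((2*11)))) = 7315/2088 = 3.50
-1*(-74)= 74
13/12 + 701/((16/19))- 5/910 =3640795/4368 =833.52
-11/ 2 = -5.50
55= 55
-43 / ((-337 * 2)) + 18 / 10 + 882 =2978621 / 3370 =883.86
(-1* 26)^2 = 676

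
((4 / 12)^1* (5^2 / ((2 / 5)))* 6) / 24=125 / 24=5.21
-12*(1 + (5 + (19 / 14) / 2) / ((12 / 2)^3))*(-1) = 2069 / 168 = 12.32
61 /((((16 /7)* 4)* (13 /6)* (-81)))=-427 /11232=-0.04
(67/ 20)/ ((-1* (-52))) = 67/ 1040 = 0.06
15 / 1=15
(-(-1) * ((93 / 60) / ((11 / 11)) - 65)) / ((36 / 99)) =-13959 / 80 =-174.49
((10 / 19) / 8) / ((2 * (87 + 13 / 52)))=5 / 13262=0.00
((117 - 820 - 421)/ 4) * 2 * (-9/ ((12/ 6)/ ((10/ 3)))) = 8430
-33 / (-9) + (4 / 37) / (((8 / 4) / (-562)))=-2965 / 111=-26.71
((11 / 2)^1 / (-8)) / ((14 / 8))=-11 / 28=-0.39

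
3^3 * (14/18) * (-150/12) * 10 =-2625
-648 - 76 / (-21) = -13532 / 21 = -644.38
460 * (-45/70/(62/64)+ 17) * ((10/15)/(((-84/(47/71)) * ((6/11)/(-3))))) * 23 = 4847663425/970641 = 4994.29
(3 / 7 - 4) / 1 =-25 / 7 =-3.57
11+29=40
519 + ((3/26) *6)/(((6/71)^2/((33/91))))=2622261/4732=554.15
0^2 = 0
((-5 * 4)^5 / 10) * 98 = -31360000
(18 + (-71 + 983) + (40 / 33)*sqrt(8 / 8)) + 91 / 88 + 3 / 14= 1723187 / 1848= 932.46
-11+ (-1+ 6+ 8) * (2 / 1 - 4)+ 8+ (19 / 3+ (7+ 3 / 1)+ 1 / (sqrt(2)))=-38 / 3+ sqrt(2) / 2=-11.96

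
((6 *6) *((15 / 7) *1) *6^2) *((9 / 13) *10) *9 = 15746400 / 91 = 173037.36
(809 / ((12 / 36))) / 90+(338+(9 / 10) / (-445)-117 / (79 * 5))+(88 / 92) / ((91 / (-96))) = 401367648698 / 1103691225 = 363.66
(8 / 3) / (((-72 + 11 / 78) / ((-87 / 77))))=18096 / 431585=0.04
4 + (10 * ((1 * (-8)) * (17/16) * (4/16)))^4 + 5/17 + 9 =887468481/4352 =203921.99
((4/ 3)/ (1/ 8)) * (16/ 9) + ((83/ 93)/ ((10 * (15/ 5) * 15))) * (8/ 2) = 132322/ 6975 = 18.97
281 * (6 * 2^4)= 26976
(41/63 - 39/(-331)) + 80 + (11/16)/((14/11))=7751005/95328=81.31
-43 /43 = -1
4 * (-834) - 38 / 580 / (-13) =-12576701 / 3770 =-3335.99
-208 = -208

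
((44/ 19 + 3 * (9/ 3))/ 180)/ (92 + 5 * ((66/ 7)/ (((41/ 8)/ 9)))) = 12341/ 34312176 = 0.00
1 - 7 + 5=-1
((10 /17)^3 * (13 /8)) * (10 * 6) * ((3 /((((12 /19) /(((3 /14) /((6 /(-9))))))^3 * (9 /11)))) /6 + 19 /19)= 62973031875 /3451205632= 18.25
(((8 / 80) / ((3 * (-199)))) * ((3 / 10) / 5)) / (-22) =0.00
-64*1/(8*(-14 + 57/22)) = 176/251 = 0.70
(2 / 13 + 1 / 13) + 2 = 2.23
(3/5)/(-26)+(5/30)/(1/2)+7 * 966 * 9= 23734741/390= 60858.31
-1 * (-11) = 11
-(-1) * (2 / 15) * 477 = 318 / 5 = 63.60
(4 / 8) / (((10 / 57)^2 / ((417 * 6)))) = 40644.99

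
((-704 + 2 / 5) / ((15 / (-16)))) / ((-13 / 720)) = -2701824 / 65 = -41566.52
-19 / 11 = -1.73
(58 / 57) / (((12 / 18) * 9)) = 29 / 171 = 0.17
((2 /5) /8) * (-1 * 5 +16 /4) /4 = -1 /80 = -0.01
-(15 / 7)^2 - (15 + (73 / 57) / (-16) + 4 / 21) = -293485 / 14896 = -19.70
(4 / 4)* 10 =10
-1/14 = -0.07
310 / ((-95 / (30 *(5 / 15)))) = -620 / 19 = -32.63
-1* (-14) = 14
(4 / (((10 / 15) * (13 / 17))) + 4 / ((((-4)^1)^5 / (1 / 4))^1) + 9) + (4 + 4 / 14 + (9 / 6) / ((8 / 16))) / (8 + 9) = 1609637 / 93184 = 17.27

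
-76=-76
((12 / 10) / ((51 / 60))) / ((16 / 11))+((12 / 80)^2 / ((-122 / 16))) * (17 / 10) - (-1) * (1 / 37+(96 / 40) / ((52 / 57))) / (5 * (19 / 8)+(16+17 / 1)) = 1.02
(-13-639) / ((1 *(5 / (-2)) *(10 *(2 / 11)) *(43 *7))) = 3586 / 7525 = 0.48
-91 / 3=-30.33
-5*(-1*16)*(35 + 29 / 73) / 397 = 206720 / 28981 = 7.13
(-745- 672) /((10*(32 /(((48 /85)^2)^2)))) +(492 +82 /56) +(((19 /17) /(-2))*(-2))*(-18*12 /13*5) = 38017569295753 /95005137500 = 400.16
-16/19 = -0.84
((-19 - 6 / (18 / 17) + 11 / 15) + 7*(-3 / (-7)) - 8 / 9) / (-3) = 982 / 135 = 7.27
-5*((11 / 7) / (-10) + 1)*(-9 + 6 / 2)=177 / 7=25.29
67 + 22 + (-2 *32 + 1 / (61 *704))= 1073601 / 42944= 25.00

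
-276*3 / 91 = -828 / 91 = -9.10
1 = 1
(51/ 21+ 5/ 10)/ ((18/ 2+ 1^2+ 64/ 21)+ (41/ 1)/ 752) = 46248/ 206909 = 0.22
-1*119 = -119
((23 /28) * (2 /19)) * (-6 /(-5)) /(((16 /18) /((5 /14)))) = 621 /14896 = 0.04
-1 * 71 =-71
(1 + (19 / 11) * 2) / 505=49 / 5555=0.01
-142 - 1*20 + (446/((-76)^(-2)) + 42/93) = 79853968/31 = 2575934.45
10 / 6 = 5 / 3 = 1.67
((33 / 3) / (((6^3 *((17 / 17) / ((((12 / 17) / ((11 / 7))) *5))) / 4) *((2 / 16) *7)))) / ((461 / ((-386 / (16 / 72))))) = -15440 / 7837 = -1.97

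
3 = 3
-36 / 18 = -2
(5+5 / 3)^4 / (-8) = -20000 / 81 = -246.91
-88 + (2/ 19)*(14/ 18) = -15034/ 171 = -87.92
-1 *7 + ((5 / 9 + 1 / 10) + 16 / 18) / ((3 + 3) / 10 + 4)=-2759 / 414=-6.66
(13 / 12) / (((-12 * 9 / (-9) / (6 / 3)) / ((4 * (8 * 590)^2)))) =144809600 / 9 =16089955.56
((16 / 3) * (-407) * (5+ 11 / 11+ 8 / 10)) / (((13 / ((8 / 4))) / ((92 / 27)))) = -40739072 / 5265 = -7737.72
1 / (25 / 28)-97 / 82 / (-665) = 305853 / 272650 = 1.12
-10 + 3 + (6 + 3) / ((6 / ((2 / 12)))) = -27 / 4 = -6.75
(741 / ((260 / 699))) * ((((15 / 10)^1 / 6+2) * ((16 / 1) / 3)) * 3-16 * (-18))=3227283 / 5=645456.60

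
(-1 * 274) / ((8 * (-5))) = 137 / 20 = 6.85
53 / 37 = 1.43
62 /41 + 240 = 9902 /41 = 241.51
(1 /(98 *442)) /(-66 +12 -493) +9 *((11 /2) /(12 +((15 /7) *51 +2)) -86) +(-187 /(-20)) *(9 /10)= -782315733096823 /1022389713800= -765.18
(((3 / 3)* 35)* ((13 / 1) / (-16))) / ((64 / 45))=-20475 / 1024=-20.00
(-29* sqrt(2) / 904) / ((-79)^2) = -29* sqrt(2) / 5641864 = -0.00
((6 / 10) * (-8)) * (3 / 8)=-9 / 5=-1.80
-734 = -734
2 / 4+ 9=19 / 2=9.50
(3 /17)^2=9 /289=0.03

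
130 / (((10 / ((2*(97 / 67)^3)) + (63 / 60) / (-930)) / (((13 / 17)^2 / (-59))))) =-124318840022000 / 158868673391739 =-0.78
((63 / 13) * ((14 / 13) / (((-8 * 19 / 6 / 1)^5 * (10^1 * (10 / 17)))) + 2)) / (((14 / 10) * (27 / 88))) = 36258012558713 / 1606889207040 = 22.56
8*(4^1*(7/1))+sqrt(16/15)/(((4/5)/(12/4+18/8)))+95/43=7*sqrt(15)/4+9727/43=232.99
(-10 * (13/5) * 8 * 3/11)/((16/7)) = -273/11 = -24.82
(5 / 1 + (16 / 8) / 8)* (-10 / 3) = -35 / 2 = -17.50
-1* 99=-99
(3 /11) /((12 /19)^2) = 361 /528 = 0.68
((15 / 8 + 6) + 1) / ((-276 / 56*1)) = -497 / 276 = -1.80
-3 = -3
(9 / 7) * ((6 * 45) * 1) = 2430 / 7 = 347.14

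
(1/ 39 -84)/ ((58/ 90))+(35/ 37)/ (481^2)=-32348271110/ 248250353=-130.31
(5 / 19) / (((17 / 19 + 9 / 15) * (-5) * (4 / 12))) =-15 / 142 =-0.11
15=15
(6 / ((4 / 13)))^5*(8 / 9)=10024911 / 4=2506227.75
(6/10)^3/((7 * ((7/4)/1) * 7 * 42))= 18/300125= 0.00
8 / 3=2.67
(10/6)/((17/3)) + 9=158/17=9.29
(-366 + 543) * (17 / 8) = 3009 / 8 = 376.12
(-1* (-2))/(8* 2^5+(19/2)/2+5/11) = 88/11493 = 0.01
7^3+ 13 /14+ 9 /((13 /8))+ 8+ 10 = 66879 /182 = 367.47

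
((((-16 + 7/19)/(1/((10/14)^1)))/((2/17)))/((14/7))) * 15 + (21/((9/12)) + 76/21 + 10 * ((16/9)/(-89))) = -289929907/426132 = -680.38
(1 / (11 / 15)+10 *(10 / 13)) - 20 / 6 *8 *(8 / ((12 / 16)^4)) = -23114435 / 34749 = -665.18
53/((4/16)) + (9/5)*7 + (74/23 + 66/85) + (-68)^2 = 9486821/1955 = 4852.59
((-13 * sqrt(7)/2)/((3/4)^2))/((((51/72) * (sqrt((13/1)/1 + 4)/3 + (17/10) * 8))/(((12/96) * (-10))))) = -26000 * sqrt(119)/700247 + 62400 * sqrt(7)/41191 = 3.60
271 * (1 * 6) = 1626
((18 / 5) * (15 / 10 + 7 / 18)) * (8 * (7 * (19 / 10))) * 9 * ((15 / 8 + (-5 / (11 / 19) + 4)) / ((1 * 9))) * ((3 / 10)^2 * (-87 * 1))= 15643.57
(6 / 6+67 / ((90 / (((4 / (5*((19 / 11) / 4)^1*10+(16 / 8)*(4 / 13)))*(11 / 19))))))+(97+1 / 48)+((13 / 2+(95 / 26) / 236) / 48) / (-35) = 73212738462719 / 746348383872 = 98.09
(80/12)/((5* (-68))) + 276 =14075/51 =275.98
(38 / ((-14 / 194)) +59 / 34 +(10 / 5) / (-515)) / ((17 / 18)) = -578966769 / 1041845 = -555.71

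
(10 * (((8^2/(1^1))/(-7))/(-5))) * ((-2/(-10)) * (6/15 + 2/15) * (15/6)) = 512/105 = 4.88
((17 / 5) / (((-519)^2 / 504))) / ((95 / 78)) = 74256 / 14216275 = 0.01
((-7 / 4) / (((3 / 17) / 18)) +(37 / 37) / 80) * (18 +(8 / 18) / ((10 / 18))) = -671113 / 200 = -3355.56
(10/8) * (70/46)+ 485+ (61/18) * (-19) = 349841/828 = 422.51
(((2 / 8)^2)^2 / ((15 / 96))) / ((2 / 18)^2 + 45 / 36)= 0.02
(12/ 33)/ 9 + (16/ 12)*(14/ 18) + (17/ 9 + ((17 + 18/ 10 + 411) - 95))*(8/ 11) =365224/ 1485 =245.94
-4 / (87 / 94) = -376 / 87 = -4.32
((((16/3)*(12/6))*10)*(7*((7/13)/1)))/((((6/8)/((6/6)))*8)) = 7840/117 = 67.01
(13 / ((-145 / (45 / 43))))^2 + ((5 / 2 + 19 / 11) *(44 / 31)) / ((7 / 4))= 37416039 / 10885063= 3.44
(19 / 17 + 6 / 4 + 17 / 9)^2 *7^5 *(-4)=-31960880287 / 23409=-1365324.46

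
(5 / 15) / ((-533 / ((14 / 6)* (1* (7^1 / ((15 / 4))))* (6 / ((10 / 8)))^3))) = -100352 / 333125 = -0.30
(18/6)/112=0.03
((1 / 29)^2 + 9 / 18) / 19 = 843 / 31958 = 0.03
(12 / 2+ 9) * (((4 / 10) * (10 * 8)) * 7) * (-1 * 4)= -13440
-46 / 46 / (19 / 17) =-17 / 19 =-0.89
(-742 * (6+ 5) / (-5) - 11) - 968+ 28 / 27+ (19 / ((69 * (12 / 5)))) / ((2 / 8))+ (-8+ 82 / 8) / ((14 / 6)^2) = 398808097 / 608580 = 655.31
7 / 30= 0.23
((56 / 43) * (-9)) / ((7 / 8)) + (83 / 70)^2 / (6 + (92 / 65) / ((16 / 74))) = -456482489 / 34365170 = -13.28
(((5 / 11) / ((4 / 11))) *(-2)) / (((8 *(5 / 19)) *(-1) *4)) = 19 / 64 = 0.30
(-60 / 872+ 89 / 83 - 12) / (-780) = 198971 / 14113320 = 0.01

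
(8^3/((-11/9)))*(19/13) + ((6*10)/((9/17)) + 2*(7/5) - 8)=-504.12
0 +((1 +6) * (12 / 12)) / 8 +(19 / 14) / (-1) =-27 / 56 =-0.48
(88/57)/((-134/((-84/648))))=154/103113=0.00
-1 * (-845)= 845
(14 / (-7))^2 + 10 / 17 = 78 / 17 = 4.59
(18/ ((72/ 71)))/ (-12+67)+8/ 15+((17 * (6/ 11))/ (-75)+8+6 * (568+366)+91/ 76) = 175996699/ 31350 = 5613.93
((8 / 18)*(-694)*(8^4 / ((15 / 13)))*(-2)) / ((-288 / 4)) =-36954112 / 1215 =-30414.91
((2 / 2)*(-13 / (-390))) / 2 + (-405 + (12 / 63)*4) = -56591 / 140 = -404.22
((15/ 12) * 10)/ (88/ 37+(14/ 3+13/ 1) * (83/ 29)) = 80475/ 340838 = 0.24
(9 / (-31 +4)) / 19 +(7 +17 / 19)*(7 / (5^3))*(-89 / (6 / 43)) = -80372 / 285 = -282.01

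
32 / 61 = 0.52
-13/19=-0.68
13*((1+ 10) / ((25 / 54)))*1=7722 / 25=308.88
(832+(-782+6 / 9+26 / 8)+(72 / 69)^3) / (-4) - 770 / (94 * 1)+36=385525873 / 27448752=14.05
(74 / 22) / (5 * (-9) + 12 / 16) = -148 / 1947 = -0.08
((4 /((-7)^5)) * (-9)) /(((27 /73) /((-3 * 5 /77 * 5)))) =-0.01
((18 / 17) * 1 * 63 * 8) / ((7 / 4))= 5184 / 17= 304.94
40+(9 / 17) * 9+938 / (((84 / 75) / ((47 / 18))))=1365721 / 612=2231.57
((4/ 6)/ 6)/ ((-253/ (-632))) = 632/ 2277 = 0.28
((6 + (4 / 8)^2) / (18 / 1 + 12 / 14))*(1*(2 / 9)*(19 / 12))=3325 / 28512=0.12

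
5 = 5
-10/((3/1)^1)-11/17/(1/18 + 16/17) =-3644/915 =-3.98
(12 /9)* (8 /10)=16 /15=1.07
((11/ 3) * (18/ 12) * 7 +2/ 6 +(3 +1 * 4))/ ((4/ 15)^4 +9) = 4640625/ 911762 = 5.09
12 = 12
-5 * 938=-4690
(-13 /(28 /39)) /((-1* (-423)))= -169 /3948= -0.04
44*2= 88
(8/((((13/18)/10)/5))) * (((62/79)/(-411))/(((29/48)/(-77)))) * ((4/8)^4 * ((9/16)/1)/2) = 9667350/4080271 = 2.37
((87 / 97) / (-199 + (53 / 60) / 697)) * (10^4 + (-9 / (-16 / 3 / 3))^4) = -635260277320785 / 13225923690496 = -48.03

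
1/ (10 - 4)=1/ 6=0.17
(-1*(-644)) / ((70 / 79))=3634 / 5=726.80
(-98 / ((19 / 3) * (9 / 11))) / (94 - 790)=539 / 19836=0.03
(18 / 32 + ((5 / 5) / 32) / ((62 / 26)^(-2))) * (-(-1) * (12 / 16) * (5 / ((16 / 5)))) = 0.87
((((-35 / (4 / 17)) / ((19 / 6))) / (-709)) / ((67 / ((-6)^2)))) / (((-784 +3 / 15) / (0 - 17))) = 2731050 / 3537120883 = 0.00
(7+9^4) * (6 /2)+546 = 20250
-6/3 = -2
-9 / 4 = -2.25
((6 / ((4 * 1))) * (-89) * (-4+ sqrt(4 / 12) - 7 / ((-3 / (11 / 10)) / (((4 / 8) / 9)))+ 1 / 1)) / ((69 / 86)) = 5905061 / 12420 - 3827 * sqrt(3) / 69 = 379.38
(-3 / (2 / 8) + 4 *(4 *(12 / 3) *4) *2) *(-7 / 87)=-3500 / 87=-40.23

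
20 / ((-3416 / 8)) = -0.05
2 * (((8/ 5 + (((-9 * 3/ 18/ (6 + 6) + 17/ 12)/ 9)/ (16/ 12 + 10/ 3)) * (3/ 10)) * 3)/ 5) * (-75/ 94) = -16221/ 10528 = -1.54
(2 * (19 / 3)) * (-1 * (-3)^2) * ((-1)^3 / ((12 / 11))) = 209 / 2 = 104.50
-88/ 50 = -44/ 25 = -1.76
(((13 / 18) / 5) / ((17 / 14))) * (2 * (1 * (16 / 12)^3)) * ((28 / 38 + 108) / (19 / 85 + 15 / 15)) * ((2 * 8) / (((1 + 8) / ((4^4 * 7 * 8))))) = 53075771392 / 41553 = 1277303.00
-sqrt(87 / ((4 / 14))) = -sqrt(1218) / 2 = -17.45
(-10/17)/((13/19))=-0.86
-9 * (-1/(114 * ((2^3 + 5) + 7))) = 0.00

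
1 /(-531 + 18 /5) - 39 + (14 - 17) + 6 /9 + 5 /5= -106364 /2637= -40.34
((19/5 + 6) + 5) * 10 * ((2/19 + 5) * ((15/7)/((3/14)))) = 143560/19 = 7555.79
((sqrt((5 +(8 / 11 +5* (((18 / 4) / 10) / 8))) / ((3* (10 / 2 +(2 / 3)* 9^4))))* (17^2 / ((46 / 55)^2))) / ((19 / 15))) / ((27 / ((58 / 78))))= 397375* sqrt(67918290) / 17046817632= 0.19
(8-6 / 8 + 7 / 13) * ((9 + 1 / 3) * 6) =5670 / 13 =436.15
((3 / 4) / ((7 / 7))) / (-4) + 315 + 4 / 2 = 5069 / 16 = 316.81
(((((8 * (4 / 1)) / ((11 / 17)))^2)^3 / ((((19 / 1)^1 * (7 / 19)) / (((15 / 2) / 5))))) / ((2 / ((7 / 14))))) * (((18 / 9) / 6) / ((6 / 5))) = 8099224176558080 / 37202781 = 217704804.83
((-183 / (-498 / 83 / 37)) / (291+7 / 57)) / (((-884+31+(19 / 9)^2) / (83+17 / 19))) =-0.38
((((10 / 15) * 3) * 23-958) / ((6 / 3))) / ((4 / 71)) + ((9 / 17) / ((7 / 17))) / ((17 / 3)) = -963159 / 119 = -8093.77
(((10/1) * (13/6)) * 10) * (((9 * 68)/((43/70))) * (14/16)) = 8121750/43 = 188877.91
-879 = -879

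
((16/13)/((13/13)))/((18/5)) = 40/117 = 0.34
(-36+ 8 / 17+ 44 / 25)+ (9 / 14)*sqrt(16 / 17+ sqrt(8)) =-14352 / 425+ 9*sqrt(272+ 578*sqrt(2)) / 238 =-32.52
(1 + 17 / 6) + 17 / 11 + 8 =883 / 66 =13.38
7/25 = 0.28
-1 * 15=-15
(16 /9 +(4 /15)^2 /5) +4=724 /125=5.79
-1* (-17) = 17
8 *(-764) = -6112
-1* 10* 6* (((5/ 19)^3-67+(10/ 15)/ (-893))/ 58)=647800700/ 9348817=69.29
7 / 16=0.44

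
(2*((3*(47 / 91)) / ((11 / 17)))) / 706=2397 / 353353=0.01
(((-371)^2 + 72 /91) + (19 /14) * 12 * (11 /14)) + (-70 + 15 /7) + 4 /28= 87642838 /637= 137586.87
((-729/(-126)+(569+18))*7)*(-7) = -58093/2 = -29046.50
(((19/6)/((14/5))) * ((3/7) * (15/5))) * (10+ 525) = 152475/196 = 777.93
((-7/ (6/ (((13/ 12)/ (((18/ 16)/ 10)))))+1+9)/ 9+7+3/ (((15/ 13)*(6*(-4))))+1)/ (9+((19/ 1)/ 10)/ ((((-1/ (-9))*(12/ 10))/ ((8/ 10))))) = 226121/ 594864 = 0.38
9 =9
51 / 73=0.70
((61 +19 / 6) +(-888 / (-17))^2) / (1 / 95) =460040255 / 1734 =265305.80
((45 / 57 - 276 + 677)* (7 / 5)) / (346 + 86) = 26719 / 20520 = 1.30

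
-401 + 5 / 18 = -7213 / 18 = -400.72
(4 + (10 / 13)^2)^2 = 602176 / 28561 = 21.08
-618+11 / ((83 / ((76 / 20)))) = -256261 / 415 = -617.50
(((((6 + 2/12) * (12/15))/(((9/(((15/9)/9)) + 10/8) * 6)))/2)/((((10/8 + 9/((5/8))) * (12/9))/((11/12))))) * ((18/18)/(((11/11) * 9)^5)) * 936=0.00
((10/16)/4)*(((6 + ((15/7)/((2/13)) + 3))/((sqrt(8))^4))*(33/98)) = 52965/2809856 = 0.02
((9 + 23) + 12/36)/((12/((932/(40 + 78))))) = 22601/1062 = 21.28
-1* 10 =-10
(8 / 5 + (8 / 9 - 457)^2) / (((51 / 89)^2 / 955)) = 127471485785203 / 210681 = 605045000.67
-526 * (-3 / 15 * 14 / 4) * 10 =3682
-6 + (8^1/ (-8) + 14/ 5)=-21/ 5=-4.20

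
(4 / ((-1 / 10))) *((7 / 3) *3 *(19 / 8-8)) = 1575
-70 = -70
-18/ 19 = -0.95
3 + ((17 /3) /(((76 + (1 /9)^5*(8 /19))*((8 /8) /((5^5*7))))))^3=547493371664166814282959433539 /126180597446940253888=4338966392.15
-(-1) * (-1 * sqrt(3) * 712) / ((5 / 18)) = -12816 * sqrt(3) / 5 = -4439.59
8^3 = 512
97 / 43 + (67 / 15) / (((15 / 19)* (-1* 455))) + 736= 3249839636 / 4402125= 738.24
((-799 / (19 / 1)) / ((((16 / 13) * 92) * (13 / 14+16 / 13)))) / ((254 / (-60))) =4726085 / 116325904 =0.04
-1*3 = -3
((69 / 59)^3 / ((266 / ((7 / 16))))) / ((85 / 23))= 7555707 / 10613986720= 0.00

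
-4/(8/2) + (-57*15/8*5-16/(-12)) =-12817/24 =-534.04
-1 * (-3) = 3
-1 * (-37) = 37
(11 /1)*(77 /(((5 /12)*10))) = 5082 /25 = 203.28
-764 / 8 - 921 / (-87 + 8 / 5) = -72347 / 854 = -84.72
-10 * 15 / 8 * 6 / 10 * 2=-45 / 2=-22.50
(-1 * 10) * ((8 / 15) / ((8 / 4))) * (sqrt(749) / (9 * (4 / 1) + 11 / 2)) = -16 * sqrt(749) / 249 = -1.76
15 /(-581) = -15 /581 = -0.03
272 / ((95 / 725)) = 39440 / 19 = 2075.79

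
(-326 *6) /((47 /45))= -88020 /47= -1872.77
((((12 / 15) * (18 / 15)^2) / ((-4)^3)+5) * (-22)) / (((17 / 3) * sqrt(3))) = -27401 * sqrt(3) / 4250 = -11.17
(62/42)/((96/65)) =2015/2016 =1.00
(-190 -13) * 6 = -1218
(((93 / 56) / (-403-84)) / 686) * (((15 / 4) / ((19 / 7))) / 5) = -279 / 203121856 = -0.00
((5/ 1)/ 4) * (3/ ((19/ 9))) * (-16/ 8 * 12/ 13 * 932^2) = -703585440/ 247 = -2848524.05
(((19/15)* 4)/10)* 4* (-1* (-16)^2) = -38912/75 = -518.83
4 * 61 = 244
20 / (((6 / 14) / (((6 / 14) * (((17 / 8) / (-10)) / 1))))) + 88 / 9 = 199 / 36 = 5.53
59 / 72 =0.82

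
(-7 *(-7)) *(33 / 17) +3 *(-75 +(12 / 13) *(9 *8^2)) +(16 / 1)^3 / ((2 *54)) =8969120 / 5967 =1503.12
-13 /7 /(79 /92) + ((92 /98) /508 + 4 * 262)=1028304561 /983234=1045.84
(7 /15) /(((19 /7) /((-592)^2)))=17172736 /285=60255.21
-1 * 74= -74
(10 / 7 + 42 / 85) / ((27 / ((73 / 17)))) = 83512 / 273105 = 0.31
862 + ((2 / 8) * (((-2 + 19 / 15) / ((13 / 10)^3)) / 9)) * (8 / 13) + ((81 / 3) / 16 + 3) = 10693425049 / 12338352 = 866.68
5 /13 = 0.38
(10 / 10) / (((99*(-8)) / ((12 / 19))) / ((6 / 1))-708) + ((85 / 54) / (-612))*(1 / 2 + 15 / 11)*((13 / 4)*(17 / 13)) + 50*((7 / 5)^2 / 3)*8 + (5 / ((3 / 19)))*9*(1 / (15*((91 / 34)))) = 547383323987 / 2039349312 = 268.41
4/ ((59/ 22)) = 88/ 59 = 1.49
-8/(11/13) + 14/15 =-1406/165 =-8.52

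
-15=-15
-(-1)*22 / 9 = 22 / 9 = 2.44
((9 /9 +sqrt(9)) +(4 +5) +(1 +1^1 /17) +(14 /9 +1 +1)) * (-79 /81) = -212905 /12393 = -17.18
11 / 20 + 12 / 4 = 71 / 20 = 3.55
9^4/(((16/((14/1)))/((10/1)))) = 229635/4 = 57408.75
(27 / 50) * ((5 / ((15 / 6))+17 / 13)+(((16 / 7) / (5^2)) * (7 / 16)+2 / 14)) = 214407 / 113750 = 1.88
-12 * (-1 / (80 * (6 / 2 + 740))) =0.00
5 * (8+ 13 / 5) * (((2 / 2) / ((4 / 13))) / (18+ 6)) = 689 / 96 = 7.18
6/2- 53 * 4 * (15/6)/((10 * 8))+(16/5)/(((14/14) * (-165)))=-24053/6600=-3.64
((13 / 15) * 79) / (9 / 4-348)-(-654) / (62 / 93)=20346737 / 20745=980.80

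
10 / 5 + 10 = 12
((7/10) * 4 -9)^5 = -28629151/3125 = -9161.33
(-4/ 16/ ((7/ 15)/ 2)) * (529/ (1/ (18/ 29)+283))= -71415/ 35861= -1.99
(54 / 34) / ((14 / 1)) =27 / 238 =0.11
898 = 898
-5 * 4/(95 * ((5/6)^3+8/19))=-864/4103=-0.21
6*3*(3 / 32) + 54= 891 / 16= 55.69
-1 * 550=-550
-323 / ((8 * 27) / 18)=-323 / 12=-26.92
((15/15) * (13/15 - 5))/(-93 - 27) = 31/900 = 0.03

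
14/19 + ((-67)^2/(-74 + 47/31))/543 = 14437673/23182299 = 0.62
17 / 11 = 1.55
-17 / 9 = -1.89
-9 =-9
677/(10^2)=677/100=6.77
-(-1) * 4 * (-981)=-3924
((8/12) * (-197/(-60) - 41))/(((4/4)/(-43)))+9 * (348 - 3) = 4186.21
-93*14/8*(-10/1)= 3255/2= 1627.50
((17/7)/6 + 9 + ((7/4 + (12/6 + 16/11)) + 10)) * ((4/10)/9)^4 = 90956/947244375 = 0.00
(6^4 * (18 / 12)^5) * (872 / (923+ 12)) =8581788 / 935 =9178.38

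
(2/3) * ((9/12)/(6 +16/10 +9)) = 5/166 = 0.03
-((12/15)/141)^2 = -16/497025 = -0.00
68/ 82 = 34/ 41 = 0.83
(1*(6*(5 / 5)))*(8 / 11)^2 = 384 / 121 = 3.17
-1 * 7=-7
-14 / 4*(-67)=469 / 2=234.50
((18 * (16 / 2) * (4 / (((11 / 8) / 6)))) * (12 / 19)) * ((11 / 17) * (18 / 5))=5971968 / 1615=3697.81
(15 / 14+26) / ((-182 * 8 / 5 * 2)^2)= 9475 / 118716416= 0.00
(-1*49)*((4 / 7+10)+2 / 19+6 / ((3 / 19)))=-45318 / 19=-2385.16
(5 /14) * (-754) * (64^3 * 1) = -494141440 /7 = -70591634.29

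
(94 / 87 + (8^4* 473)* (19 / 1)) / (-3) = -12270251.03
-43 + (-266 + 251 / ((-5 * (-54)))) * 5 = -1368.35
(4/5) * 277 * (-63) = -69804/5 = -13960.80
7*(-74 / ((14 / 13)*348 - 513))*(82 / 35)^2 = 20.57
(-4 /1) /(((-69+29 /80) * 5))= 64 /5491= 0.01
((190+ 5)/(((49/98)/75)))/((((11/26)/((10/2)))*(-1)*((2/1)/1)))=-172840.91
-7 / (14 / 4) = -2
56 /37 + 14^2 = 7308 /37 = 197.51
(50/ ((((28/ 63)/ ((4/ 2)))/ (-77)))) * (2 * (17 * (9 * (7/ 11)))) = -3373650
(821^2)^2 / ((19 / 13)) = 5906306505853 / 19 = 310858237150.16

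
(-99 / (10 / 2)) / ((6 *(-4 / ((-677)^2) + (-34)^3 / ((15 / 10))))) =0.00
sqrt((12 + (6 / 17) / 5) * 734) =6 * sqrt(1778115) / 85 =94.13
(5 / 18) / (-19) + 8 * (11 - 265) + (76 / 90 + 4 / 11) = -12733157 / 6270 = -2030.81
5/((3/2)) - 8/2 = -2/3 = -0.67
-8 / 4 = -2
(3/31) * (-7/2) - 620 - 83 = -703.34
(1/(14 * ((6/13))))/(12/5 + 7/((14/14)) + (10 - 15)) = 65/1848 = 0.04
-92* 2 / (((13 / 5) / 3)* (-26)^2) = -690 / 2197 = -0.31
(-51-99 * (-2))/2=147/2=73.50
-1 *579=-579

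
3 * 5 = 15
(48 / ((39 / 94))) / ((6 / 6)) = 1504 / 13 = 115.69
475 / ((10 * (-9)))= -95 / 18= -5.28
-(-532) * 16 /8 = 1064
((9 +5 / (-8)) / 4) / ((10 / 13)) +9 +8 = 6311 / 320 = 19.72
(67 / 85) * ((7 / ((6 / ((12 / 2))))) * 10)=938 / 17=55.18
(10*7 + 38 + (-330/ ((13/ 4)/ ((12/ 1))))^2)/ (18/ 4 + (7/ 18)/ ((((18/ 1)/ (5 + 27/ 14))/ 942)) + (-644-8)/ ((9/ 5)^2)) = -81299328048/ 3051295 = -26644.20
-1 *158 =-158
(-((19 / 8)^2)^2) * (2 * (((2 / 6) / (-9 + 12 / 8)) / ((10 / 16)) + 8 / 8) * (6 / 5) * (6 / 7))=-27237089 / 448000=-60.80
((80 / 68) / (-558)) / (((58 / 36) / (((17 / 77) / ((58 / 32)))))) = -320 / 2007467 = -0.00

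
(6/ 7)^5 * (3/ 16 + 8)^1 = 63666/ 16807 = 3.79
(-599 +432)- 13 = -180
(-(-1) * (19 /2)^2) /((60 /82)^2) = 168.57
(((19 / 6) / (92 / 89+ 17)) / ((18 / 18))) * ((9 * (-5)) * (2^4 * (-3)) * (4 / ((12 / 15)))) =202920 / 107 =1896.45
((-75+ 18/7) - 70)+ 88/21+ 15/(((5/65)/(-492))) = -2017643/21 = -96078.24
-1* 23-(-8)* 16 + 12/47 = 4947/47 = 105.26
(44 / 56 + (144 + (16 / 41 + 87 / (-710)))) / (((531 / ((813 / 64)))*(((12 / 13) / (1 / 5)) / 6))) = 1084699993 / 240448600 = 4.51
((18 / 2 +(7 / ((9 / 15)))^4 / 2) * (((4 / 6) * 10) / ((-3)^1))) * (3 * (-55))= 826145650 / 243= 3399776.34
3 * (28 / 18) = 14 / 3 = 4.67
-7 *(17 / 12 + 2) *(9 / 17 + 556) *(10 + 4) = -19007149 / 102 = -186344.60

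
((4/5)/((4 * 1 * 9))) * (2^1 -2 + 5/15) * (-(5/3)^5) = -625/6561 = -0.10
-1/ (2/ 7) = -7/ 2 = -3.50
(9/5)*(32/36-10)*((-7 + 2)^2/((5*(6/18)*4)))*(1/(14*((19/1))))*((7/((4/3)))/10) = -369/3040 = -0.12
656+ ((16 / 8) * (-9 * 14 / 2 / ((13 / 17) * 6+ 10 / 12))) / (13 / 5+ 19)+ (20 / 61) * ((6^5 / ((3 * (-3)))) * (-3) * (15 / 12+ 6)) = 32847439 / 4819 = 6816.24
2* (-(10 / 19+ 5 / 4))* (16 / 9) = -120 / 19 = -6.32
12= 12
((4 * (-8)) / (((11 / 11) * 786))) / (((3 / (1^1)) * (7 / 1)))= -0.00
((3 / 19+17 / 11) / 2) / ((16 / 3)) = 0.16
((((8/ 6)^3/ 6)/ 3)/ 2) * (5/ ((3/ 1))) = 80/ 729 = 0.11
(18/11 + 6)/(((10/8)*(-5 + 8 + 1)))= 84/55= 1.53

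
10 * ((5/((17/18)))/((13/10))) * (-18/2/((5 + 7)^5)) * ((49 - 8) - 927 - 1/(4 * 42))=18606125/14257152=1.31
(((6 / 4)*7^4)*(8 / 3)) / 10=4802 / 5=960.40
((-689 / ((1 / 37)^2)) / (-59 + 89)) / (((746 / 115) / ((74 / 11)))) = -802698091 / 24618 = -32606.15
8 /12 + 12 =38 /3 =12.67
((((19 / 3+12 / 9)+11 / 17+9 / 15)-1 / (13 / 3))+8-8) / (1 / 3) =28784 / 1105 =26.05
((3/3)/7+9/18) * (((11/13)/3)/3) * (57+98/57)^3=412439092153/33705126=12236.69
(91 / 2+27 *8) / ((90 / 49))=25627 / 180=142.37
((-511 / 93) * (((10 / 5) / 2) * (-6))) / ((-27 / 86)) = -87892 / 837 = -105.01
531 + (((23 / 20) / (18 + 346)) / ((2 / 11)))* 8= 966673 / 1820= 531.14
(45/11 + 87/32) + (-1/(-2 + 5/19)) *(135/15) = 4221/352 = 11.99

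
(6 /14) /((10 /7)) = 3 /10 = 0.30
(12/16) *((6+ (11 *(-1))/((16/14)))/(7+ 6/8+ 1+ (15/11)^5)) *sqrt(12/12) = -0.20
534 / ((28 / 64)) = 1220.57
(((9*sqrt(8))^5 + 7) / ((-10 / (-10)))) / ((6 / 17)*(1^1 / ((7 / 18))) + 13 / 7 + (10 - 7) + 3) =119 / 149 + 128490624*sqrt(2) / 149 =1219552.36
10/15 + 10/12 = 3/2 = 1.50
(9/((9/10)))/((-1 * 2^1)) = -5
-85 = -85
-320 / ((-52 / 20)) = 1600 / 13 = 123.08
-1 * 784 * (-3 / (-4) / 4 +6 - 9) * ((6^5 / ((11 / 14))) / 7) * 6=205752960 / 11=18704814.55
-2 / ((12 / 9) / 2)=-3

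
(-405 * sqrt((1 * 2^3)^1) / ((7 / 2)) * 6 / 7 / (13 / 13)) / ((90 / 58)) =-6264 * sqrt(2) / 49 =-180.79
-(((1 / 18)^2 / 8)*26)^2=-169 / 1679616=-0.00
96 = 96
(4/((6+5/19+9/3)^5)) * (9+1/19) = 5603803/10554638336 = 0.00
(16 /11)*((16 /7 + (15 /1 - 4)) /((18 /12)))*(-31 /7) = -30752 /539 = -57.05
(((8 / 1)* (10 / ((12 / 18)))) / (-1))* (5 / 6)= -100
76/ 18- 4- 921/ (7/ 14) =-16576/ 9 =-1841.78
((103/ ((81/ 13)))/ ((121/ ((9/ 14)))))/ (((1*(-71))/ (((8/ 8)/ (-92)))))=1339/ 99586872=0.00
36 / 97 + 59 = 5759 / 97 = 59.37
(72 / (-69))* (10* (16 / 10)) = -384 / 23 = -16.70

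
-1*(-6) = 6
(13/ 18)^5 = 371293/ 1889568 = 0.20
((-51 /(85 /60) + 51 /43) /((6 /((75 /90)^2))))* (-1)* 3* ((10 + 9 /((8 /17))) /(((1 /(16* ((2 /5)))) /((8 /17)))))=2325340 /2193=1060.35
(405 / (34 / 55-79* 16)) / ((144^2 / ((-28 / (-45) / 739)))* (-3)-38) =51975 / 11978970086212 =0.00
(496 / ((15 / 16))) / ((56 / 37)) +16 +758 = 117974 / 105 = 1123.56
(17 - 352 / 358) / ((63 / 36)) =11468 / 1253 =9.15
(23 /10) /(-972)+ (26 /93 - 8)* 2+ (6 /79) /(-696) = -10660907053 /690324120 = -15.44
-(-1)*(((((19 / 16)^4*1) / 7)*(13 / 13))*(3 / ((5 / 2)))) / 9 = 130321 / 3440640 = 0.04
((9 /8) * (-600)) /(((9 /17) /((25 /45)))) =-708.33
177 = 177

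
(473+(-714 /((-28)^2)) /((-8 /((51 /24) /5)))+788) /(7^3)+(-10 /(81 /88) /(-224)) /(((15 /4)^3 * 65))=16062146026757 /4368821184000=3.68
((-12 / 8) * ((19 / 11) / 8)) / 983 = -57 / 173008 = -0.00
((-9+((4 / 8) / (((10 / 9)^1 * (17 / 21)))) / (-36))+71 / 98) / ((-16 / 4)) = 552509 / 266560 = 2.07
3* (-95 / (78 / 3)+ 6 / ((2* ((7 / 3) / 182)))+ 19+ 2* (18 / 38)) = 750.88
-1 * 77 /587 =-77 /587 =-0.13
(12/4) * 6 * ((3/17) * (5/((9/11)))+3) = 1248/17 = 73.41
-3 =-3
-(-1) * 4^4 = 256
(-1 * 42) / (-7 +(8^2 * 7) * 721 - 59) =-21 / 161471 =-0.00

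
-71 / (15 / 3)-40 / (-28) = -447 / 35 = -12.77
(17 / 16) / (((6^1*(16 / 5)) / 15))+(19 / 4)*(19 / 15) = 52583 / 7680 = 6.85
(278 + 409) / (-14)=-687 / 14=-49.07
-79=-79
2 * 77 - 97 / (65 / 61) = 4093 / 65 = 62.97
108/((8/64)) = 864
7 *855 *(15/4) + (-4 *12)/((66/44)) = 89647/4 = 22411.75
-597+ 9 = -588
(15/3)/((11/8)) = 40/11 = 3.64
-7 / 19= -0.37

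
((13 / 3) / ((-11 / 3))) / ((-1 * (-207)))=-13 / 2277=-0.01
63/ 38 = 1.66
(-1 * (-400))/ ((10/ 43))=1720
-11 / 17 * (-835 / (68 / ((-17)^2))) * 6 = 27555 / 2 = 13777.50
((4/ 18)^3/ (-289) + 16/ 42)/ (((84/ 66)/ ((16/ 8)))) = 0.60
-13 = -13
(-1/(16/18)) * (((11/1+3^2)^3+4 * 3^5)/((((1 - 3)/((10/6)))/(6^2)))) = 302805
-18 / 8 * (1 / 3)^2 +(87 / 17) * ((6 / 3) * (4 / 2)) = 1375 / 68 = 20.22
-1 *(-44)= 44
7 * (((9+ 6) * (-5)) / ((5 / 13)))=-1365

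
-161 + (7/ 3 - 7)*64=-1379/ 3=-459.67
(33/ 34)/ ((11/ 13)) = 39/ 34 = 1.15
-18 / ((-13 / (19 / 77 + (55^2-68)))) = 4094.65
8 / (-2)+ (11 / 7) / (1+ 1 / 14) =-38 / 15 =-2.53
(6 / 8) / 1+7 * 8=227 / 4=56.75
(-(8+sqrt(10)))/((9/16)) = -128/9- 16 * sqrt(10)/9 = -19.84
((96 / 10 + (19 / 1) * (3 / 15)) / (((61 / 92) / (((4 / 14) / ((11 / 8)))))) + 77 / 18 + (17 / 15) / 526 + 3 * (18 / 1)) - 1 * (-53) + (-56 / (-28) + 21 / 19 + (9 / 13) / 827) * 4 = 1452361289369566 / 11355108419655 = 127.90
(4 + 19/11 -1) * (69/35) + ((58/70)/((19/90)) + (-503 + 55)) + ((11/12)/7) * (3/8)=-101756121/234080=-434.71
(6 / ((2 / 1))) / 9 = 1 / 3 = 0.33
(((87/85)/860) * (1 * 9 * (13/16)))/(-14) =-10179/16374400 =-0.00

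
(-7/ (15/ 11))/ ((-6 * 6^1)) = 77/ 540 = 0.14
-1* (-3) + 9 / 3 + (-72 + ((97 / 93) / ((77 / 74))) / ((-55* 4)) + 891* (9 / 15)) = 369117317 / 787710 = 468.60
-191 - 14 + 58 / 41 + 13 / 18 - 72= -202849 / 738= -274.86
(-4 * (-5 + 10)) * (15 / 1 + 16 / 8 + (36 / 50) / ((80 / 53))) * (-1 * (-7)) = -122339 / 50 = -2446.78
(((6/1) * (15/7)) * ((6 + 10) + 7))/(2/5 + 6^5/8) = 5175/17017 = 0.30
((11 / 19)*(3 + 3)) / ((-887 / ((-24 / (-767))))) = -1584 / 12926251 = -0.00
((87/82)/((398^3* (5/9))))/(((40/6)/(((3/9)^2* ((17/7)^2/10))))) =75429/253313974256000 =0.00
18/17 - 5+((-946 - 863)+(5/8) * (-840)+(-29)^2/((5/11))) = -41458/85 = -487.74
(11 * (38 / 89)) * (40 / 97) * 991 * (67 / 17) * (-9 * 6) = -408477.21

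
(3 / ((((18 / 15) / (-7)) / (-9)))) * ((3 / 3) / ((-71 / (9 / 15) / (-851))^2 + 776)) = 293301405 / 1445127374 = 0.20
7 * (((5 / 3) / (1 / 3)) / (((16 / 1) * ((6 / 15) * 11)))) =175 / 352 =0.50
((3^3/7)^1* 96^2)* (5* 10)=1777371.43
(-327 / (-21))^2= 11881 / 49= 242.47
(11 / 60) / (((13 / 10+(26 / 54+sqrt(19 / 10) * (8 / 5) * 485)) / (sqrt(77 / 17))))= -47619 * sqrt(1309) / 2835843657566+1037124 * sqrt(248710) / 1417921828783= 0.00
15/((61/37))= 555/61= 9.10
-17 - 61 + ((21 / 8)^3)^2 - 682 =-113463319 / 262144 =-432.83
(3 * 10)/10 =3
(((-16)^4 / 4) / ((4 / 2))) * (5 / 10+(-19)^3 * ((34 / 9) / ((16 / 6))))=-79596885.33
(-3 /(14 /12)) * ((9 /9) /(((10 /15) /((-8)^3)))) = 13824 /7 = 1974.86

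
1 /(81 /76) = 76 /81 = 0.94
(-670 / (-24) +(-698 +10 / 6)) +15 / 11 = -88051 / 132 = -667.05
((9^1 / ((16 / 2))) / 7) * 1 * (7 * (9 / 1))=81 / 8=10.12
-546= -546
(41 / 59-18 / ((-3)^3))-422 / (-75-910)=312079 / 174345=1.79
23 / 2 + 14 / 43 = 1017 / 86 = 11.83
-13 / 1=-13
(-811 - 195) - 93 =-1099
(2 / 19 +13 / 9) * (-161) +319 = 11884 / 171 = 69.50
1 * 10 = 10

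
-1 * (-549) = 549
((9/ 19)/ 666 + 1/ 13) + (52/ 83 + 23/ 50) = 22076088/ 18963425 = 1.16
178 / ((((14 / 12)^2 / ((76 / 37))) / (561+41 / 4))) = 278203320 / 1813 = 153449.16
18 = 18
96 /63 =32 /21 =1.52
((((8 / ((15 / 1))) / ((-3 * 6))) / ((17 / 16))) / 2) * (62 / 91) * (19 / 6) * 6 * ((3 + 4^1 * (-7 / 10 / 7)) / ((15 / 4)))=-150784 / 1204875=-0.13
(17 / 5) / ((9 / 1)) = 17 / 45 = 0.38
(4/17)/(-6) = -2/51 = -0.04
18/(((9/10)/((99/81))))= 220/9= 24.44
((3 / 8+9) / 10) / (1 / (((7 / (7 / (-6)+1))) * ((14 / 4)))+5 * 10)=2205 / 117584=0.02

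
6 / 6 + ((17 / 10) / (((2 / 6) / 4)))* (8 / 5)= 841 / 25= 33.64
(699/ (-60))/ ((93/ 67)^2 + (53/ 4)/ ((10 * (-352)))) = -736339648/ 121540003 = -6.06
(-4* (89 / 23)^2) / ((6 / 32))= -506944 / 1587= -319.44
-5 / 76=-0.07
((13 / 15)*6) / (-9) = -26 / 45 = -0.58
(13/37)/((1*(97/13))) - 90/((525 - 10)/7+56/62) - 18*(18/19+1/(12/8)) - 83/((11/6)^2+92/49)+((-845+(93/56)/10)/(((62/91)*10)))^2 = 128025241012335297362179357/8351343711373099520000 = 15329.90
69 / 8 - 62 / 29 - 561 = -128647 / 232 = -554.51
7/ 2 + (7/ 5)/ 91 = 457/ 130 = 3.52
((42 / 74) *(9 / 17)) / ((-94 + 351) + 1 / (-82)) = 15498 / 13254917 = 0.00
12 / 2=6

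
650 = 650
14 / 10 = 7 / 5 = 1.40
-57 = -57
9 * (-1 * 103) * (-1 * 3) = 2781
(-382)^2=145924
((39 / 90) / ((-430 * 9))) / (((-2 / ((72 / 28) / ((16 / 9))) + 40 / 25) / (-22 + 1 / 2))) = 39 / 3520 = 0.01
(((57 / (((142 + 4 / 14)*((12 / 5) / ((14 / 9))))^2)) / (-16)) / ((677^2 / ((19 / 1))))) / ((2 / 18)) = -21669025 / 785669243784192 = -0.00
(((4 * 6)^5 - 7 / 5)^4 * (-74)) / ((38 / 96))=-469703614590634406875070639395488 / 625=-751525783345015051000113000000.00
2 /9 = 0.22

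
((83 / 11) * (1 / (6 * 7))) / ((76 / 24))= 83 / 1463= 0.06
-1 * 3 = -3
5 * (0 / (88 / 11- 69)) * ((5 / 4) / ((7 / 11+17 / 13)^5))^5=0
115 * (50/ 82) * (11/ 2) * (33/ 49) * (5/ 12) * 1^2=1739375/ 16072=108.22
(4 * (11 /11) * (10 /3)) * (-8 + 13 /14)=-660 /7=-94.29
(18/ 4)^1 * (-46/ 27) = -23/ 3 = -7.67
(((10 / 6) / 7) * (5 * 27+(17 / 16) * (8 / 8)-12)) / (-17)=-9925 / 5712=-1.74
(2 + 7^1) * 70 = 630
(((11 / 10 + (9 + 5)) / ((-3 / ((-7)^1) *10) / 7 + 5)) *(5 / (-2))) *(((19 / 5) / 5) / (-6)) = 0.85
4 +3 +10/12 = 47/6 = 7.83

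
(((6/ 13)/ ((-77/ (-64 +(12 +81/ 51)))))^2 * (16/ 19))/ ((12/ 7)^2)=2937796/ 112285459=0.03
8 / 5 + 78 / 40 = 71 / 20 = 3.55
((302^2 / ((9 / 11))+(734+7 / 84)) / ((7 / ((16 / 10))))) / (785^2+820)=8078806 / 194369175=0.04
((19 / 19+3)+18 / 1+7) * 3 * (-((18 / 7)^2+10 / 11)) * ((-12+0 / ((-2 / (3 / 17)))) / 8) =529047 / 539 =981.53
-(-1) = 1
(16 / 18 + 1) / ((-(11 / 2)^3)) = -136 / 11979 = -0.01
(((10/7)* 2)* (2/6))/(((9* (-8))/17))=-85/378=-0.22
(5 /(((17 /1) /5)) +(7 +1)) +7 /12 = 2051 /204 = 10.05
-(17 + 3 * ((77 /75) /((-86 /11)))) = -35703 /2150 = -16.61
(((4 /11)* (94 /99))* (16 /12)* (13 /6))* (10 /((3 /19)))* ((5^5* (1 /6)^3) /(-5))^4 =8856964111328125 /2000122844544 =4428.21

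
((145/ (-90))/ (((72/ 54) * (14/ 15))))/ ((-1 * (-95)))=-29/ 2128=-0.01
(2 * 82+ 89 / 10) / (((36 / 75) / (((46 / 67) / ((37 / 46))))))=4573205 / 14874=307.46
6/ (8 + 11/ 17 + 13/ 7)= 357/ 625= 0.57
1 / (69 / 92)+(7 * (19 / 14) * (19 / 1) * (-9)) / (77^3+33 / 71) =258618971 / 194483256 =1.33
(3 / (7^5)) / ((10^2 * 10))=3 / 16807000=0.00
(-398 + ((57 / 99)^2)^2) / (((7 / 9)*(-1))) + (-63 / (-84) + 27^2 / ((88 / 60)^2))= 785148668 / 922383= 851.22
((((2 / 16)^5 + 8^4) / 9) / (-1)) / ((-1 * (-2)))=-14913081 / 65536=-227.56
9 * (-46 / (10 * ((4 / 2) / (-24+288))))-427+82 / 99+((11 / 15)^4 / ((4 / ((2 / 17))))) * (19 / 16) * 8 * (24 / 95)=-92948166023 / 15778125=-5890.95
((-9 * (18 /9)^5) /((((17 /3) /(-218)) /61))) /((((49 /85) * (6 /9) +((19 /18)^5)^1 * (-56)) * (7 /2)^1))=-27137673285120 /10258942183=-2645.27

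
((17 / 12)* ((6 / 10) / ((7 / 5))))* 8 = 34 / 7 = 4.86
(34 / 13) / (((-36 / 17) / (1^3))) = -289 / 234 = -1.24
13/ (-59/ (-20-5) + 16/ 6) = 75/ 29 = 2.59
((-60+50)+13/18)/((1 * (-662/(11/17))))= 0.01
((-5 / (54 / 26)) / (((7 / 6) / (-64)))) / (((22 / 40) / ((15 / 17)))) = 832000 / 3927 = 211.87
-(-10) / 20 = 1 / 2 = 0.50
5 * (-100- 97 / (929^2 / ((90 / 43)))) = -18555425150 / 37110763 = -500.00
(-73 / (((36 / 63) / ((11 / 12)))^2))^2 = 187330555489 / 5308416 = 35289.35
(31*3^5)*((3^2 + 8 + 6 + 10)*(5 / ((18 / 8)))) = 552420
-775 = -775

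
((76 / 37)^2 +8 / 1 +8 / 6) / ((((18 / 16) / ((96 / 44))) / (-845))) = -273644800 / 12321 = -22209.63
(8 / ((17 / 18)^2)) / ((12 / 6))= 1296 / 289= 4.48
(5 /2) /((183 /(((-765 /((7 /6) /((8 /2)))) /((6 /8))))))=-47.78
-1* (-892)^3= 709732288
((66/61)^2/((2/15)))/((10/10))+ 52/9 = 14.56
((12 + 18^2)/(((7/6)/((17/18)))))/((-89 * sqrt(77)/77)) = -272 * sqrt(77)/89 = -26.82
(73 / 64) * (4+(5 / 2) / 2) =1533 / 256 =5.99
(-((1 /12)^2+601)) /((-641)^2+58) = -86545 /59175216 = -0.00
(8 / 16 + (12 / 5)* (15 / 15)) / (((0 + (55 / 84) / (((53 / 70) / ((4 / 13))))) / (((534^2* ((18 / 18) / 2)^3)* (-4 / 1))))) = -4273276527 / 2750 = -1553918.74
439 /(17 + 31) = 439 /48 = 9.15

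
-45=-45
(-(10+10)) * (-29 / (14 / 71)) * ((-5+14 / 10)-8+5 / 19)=-4435086 / 133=-33346.51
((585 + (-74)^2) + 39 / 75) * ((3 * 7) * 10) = 6364596 / 5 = 1272919.20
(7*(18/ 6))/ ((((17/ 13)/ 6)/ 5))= 8190/ 17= 481.76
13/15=0.87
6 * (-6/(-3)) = 12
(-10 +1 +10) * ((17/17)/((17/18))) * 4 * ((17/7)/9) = 8/7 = 1.14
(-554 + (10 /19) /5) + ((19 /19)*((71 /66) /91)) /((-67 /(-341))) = -384947149 /695058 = -553.83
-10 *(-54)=540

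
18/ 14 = 9/ 7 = 1.29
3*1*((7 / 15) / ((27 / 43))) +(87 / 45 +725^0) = 697 / 135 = 5.16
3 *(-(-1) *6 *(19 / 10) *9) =1539 / 5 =307.80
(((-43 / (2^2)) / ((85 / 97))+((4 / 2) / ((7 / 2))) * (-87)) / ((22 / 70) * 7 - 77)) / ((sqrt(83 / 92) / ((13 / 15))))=0.76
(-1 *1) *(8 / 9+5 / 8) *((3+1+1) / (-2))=545 / 144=3.78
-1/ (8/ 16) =-2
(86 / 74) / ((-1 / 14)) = -602 / 37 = -16.27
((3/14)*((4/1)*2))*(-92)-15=-1209/7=-172.71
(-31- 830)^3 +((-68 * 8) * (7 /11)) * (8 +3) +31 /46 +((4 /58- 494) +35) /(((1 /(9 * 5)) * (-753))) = -638281160.90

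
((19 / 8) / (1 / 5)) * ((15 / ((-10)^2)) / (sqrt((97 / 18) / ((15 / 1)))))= 2.97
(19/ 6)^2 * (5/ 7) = 1805/ 252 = 7.16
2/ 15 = 0.13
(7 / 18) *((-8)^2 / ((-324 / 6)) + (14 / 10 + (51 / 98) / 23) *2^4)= 1641404 / 195615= 8.39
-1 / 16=-0.06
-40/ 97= -0.41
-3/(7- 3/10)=-30/67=-0.45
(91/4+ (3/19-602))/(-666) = 44011/50616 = 0.87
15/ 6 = 5/ 2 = 2.50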